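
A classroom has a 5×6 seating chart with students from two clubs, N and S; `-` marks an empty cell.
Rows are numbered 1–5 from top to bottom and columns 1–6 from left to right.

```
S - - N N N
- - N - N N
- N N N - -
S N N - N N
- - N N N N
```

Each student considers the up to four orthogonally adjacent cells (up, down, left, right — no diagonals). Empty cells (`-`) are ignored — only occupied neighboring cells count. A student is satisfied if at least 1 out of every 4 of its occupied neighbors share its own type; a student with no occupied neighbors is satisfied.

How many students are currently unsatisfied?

1

Row 1: (1,1)S 0/0 ✓ · (1,4)N 1/1 ✓ · (1,5)N 3/3 ✓ · (1,6)N 2/2 ✓
Row 2: (2,3)N 1/1 ✓ · (2,5)N 2/2 ✓ · (2,6)N 2/2 ✓
Row 3: (3,2)N 2/2 ✓ · (3,3)N 4/4 ✓ · (3,4)N 1/1 ✓
Row 4: (4,1)S 0/1 ✗ · (4,2)N 2/3 ✓ · (4,3)N 3/3 ✓ · (4,5)N 2/2 ✓ · (4,6)N 2/2 ✓
Row 5: (5,3)N 2/2 ✓ · (5,4)N 2/2 ✓ · (5,5)N 3/3 ✓ · (5,6)N 2/2 ✓
Unsatisfied: (4,1) — 1 in total.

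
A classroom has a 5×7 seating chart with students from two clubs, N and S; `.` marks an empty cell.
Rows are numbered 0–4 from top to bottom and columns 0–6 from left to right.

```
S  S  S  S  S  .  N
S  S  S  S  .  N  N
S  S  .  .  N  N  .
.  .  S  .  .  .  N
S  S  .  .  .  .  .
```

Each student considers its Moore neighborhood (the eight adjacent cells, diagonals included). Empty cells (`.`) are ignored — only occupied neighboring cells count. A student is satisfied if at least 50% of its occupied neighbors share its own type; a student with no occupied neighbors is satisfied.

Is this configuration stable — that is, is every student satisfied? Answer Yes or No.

(0,0)S 3/3 ✓
(0,1)S 5/5 ✓
(0,2)S 5/5 ✓
(0,3)S 4/4 ✓
(0,4)S 2/3 ✓
(0,6)N 2/2 ✓
(1,0)S 5/5 ✓
(1,1)S 7/7 ✓
(1,2)S 6/6 ✓
(1,3)S 4/5 ✓
(1,5)N 4/5 ✓
(1,6)N 3/3 ✓
(2,0)S 3/3 ✓
(2,1)S 5/5 ✓
(2,4)N 2/3 ✓
(2,5)N 4/4 ✓
(3,2)S 2/2 ✓
(3,6)N 1/1 ✓
(4,0)S 1/1 ✓
(4,1)S 2/2 ✓
All meet the threshold, so the configuration is stable.

Yes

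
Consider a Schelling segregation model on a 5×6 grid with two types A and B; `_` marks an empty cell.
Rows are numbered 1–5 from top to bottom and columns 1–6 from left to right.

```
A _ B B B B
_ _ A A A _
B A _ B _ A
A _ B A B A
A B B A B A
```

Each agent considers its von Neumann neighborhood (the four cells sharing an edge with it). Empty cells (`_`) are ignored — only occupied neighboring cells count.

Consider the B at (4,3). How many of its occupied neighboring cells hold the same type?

Occupied neighbors of (4,3): (5,3)=B, (4,4)=A.
Same type (B): 1 of 2.

1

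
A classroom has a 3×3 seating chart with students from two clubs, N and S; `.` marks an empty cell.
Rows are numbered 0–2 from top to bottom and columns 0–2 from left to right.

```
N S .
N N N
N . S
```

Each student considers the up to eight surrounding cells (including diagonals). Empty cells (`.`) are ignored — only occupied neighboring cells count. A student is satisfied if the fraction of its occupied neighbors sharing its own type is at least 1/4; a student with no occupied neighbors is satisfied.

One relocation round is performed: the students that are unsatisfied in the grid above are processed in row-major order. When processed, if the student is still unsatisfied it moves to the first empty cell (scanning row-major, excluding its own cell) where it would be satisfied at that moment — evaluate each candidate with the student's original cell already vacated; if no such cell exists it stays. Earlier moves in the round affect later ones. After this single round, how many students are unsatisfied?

1

Initially unsatisfied (in order): (0,1), (2,2).
  (0,1): no empty cell satisfies it; stays.
  (2,2) → (0,2).
Resulting grid:
N S S
N N N
N . .
Unsatisfied now: (0,1).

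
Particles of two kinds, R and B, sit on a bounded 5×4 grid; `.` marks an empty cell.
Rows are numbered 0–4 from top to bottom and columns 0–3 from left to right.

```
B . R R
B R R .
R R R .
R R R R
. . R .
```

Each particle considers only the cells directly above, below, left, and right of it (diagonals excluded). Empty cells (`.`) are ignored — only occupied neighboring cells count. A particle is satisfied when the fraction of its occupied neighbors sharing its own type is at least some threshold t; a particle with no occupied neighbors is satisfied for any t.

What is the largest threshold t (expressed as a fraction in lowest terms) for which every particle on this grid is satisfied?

1/3

(0,0)B 1/1
(0,2)R 2/2
(0,3)R 1/1
(1,0)B 1/3
(1,1)R 2/3
(1,2)R 3/3
(2,0)R 2/3
(2,1)R 4/4
(2,2)R 3/3
(3,0)R 2/2
(3,1)R 3/3
(3,2)R 4/4
(3,3)R 1/1
(4,2)R 1/1
The smallest same-type fraction is 1/3 at (1,0), which reduces to 1/3. Any threshold above that leaves this particle unsatisfied.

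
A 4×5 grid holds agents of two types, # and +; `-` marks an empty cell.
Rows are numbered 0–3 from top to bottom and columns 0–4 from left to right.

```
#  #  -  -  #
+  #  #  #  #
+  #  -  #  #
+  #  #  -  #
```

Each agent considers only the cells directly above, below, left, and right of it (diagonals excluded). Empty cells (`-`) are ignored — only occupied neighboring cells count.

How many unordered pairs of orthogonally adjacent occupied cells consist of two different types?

4

Scan each occupied cell's neighbors to the right and below so each pair is counted once.
From row 0: 1 unlike of 4 pairs (running 1/4).
From row 1: 1 unlike of 8 pairs (running 2/12).
From row 2: 1 unlike of 5 pairs (running 3/17).
From row 3: 1 unlike of 2 pairs (running 4/19).
Total adjacent occupied pairs: 19; unlike-type pairs: 4.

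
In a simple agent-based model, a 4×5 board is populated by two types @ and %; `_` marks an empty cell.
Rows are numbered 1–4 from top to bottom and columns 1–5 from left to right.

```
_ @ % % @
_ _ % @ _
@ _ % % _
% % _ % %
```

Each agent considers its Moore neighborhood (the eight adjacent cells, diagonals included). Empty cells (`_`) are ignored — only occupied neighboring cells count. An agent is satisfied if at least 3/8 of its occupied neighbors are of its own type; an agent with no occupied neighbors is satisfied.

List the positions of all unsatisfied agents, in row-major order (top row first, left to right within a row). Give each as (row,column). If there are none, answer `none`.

(1,2), (2,4), (3,1)

Row 1: (1,2)@ 0/2 unhappy · (1,3)% 2/4 ok · (1,4)% 2/4 ok · (1,5)@ 1/2 ok
Row 2: (2,3)% 4/6 ok · (2,4)@ 1/6 unhappy
Row 3: (3,1)@ 0/2 unhappy · (3,3)% 4/5 ok · (3,4)% 4/5 ok
Row 4: (4,1)% 1/2 ok · (4,2)% 2/3 ok · (4,4)% 3/3 ok · (4,5)% 2/2 ok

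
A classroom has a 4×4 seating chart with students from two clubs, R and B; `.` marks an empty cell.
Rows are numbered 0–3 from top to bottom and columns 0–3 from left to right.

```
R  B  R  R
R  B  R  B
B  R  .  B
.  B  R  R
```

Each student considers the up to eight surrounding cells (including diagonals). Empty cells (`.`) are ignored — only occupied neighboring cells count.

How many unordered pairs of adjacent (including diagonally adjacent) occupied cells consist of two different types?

19

Scan each occupied cell's neighbors to the right and below (and the two forward diagonals) so each pair is counted once.
From row 0: 8 unlike of 13 pairs (running 8/13).
From row 1: 6 unlike of 10 pairs (running 14/23).
From row 2: 4 unlike of 6 pairs (running 18/29).
From row 3: 1 unlike of 2 pairs (running 19/31).
Total adjacent occupied pairs: 31; unlike-type pairs: 19.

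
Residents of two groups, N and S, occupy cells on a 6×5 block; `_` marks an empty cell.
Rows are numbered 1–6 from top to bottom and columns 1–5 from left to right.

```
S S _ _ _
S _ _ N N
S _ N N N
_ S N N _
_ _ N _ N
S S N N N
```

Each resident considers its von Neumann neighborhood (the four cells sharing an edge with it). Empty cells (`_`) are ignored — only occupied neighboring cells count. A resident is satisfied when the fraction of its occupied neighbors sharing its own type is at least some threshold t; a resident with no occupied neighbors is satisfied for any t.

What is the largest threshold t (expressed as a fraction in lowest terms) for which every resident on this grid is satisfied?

0/1

Row 1: (1,1)S 2/2 · (1,2)S 1/1
Row 2: (2,1)S 2/2 · (2,4)N 2/2 · (2,5)N 2/2
Row 3: (3,1)S 1/1 · (3,3)N 2/2 · (3,4)N 4/4 · (3,5)N 2/2
Row 4: (4,2)S 0/1 · (4,3)N 3/4 · (4,4)N 2/2
Row 5: (5,3)N 2/2 · (5,5)N 1/1
Row 6: (6,1)S 1/1 · (6,2)S 1/2 · (6,3)N 2/3 · (6,4)N 2/2 · (6,5)N 2/2
The smallest same-type fraction is 0/1 at (4,2), which reduces to 0/1. Any threshold above that leaves this resident unsatisfied.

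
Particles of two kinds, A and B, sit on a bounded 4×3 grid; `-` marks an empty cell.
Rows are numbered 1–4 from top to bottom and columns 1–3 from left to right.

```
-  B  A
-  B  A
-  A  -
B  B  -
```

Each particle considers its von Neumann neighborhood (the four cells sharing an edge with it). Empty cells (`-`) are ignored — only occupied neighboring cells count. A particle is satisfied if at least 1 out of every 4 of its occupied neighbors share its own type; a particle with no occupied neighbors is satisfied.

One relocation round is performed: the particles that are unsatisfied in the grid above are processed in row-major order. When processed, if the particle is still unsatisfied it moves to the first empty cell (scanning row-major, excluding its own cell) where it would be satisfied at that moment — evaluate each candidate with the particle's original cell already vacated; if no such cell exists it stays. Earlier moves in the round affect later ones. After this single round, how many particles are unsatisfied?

Initially unsatisfied (in order): (3,2).
  (3,2) → (3,3).
Resulting grid:
- B A
- B A
- - A
B B -
All satisfied now.

0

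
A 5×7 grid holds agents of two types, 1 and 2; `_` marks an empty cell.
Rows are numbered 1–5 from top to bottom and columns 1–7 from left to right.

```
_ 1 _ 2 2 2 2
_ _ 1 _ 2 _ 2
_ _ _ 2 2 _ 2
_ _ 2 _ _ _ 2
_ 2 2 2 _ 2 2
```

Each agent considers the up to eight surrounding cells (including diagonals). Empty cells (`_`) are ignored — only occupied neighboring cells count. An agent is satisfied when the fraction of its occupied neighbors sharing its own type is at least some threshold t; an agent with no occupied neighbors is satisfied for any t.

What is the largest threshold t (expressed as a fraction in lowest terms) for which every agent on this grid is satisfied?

1/3

Row 1: (1,2)1 1/1 · (1,4)2 2/3 · (1,5)2 3/3 · (1,6)2 4/4 · (1,7)2 2/2
Row 2: (2,3)1 1/3 · (2,5)2 5/5 · (2,7)2 3/3
Row 3: (3,4)2 3/4 · (3,5)2 2/2 · (3,7)2 2/2
Row 4: (4,3)2 4/4 · (4,7)2 3/3
Row 5: (5,2)2 2/2 · (5,3)2 3/3 · (5,4)2 2/2 · (5,6)2 2/2 · (5,7)2 2/2
The smallest same-type fraction is 1/3 at (2,3), which reduces to 1/3. Any threshold above that leaves this agent unsatisfied.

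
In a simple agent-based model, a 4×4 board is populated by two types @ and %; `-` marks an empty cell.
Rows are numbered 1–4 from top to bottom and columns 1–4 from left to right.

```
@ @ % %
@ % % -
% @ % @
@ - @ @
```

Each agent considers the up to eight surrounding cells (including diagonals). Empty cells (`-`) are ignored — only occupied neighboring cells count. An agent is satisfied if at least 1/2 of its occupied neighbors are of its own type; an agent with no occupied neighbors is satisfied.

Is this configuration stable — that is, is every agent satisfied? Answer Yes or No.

Row 1: (1,1)@ 2/3 ✓ · (1,2)@ 2/5 ✗ · (1,3)% 3/4 ✓ · (1,4)% 2/2 ✓
Row 2: (2,1)@ 3/5 ✓ · (2,2)% 4/8 ✓ · (2,3)% 4/7 ✓
Row 3: (3,1)% 1/4 ✗ · (3,2)@ 3/7 ✗ · (3,3)% 2/6 ✗ · (3,4)@ 2/4 ✓
Row 4: (4,1)@ 1/2 ✓ · (4,3)@ 3/4 ✓ · (4,4)@ 2/3 ✓
For instance (1,2) has only 2/5 same-type neighbors, below 1/2.

No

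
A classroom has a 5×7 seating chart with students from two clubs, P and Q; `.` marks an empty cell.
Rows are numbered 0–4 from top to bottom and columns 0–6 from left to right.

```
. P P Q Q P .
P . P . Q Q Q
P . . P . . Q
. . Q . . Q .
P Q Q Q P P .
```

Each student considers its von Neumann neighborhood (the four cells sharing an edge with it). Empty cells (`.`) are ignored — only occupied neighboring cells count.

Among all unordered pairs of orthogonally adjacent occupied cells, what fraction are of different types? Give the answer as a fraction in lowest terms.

1/3

Scan each occupied cell's neighbors to the right and below so each pair is counted once.
Row 0: P(0,1)–P(0,2)= P(0,2)–Q(0,3)≠ P(0,2)–P(1,2)= Q(0,3)–Q(0,4)= Q(0,4)–P(0,5)≠ Q(0,4)–Q(1,4)= P(0,5)–Q(1,5)≠  → 3/7 unlike.
Row 1: P(1,0)–P(2,0)= Q(1,4)–Q(1,5)= Q(1,5)–Q(1,6)= Q(1,6)–Q(2,6)=  → 0/4 unlike.
Row 3: Q(3,2)–Q(4,2)= Q(3,5)–P(4,5)≠  → 1/2 unlike.
Row 4: P(4,0)–Q(4,1)≠ Q(4,1)–Q(4,2)= Q(4,2)–Q(4,3)= Q(4,3)–P(4,4)≠ P(4,4)–P(4,5)=  → 2/5 unlike.
Total adjacent occupied pairs: 18; unlike-type pairs: 6.
6/18 reduces to 1/3.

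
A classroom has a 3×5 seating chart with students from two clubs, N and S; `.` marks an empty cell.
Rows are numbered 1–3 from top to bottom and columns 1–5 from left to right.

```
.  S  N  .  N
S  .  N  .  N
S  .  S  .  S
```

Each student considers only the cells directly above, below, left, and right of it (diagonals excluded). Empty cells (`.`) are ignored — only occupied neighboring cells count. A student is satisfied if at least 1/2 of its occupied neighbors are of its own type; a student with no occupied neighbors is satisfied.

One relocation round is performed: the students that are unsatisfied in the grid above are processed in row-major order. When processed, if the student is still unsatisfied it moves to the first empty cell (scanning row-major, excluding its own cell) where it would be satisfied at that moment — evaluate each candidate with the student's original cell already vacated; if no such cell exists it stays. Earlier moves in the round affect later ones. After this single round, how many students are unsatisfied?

0

Initially unsatisfied (in order): (1,2), (3,3), (3,5).
  (1,2) → (1,1).
  (3,3) → (1,2).
  (3,5) → (2,2).
Resulting grid:
S S N . N
S S N . N
S . . . .
All satisfied now.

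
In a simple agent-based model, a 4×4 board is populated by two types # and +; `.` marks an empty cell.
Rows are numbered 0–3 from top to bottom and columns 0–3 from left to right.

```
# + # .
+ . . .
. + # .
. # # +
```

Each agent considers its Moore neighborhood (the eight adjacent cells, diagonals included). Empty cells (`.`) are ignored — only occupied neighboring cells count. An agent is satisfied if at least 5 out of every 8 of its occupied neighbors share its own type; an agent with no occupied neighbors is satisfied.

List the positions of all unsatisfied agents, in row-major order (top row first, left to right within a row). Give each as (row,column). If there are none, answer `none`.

(0,0), (0,1), (0,2), (2,1), (2,2), (3,2), (3,3)

(0,0)# 0/2 ✗
(0,1)+ 1/3 ✗
(0,2)# 0/1 ✗
(1,0)+ 2/3 ✓
(2,1)+ 1/4 ✗
(2,2)# 2/4 ✗
(3,1)# 2/3 ✓
(3,2)# 2/4 ✗
(3,3)+ 0/2 ✗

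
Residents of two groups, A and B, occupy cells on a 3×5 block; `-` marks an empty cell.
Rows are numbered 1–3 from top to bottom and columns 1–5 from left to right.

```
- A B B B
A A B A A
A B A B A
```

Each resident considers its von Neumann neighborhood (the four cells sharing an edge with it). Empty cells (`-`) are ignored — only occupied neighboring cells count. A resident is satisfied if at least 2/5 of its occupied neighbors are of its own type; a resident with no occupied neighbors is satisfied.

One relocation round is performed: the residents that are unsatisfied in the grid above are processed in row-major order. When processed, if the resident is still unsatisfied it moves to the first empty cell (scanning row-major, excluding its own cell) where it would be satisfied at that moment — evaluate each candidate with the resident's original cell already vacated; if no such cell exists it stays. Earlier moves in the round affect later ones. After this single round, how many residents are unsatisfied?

Initially unsatisfied (in order): (2,3), (2,4), (3,2), (3,3), (3,4).
  (2,3): no empty cell satisfies it; stays.
  (2,4) → (1,1).
  (3,2) → (2,4).
  (3,3) → (3,2).
  (3,4): now satisfied by earlier moves; stays.
Resulting grid:
A A B B B
A A B B A
A A - B A
Unsatisfied now: (2,5).

1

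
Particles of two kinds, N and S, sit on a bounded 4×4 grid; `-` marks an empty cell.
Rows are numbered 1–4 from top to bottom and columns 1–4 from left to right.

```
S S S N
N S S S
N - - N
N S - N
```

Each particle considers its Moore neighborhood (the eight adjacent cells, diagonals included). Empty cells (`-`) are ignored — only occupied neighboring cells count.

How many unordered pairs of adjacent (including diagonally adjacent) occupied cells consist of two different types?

11

Scan each occupied cell's neighbors to the right and below (and the two forward diagonals) so each pair is counted once.
From row 1: 5 unlike of 13 pairs (running 5/13).
From row 2: 4 unlike of 7 pairs (running 9/20).
From row 3: 1 unlike of 3 pairs (running 10/23).
From row 4: 1 unlike of 1 pairs (running 11/24).
Total adjacent occupied pairs: 24; unlike-type pairs: 11.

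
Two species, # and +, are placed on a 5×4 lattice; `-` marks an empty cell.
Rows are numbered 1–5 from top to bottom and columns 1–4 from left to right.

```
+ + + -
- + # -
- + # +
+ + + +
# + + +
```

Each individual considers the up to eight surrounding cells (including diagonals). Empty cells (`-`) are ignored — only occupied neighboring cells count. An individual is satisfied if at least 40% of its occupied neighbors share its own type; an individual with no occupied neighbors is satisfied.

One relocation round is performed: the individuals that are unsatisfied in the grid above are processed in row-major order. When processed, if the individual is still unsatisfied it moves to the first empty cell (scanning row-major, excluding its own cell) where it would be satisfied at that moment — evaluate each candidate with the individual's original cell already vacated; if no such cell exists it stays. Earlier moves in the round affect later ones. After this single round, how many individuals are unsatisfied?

1

Initially unsatisfied (in order): (2,3), (3,3), (5,1).
  (2,3): no empty cell satisfies it; stays.
  (3,3) → (1,4).
  (5,1) → (2,4).
Resulting grid:
+ + + #
- + # #
- + - +
+ + + +
- + + +
Unsatisfied now: (2,3).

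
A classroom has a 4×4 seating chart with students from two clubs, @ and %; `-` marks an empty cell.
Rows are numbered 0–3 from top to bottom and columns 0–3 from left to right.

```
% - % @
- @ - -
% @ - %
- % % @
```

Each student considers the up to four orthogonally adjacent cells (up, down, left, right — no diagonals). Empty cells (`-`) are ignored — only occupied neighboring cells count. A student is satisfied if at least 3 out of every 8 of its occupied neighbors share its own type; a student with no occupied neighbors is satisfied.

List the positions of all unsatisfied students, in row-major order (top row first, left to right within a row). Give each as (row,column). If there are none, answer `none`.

(0,2), (0,3), (2,0), (2,1), (2,3), (3,3)

(0,0)% 0/0 satisfied
(0,2)% 0/1 not
(0,3)@ 0/1 not
(1,1)@ 1/1 satisfied
(2,0)% 0/1 not
(2,1)@ 1/3 not
(2,3)% 0/1 not
(3,1)% 1/2 satisfied
(3,2)% 1/2 satisfied
(3,3)@ 0/2 not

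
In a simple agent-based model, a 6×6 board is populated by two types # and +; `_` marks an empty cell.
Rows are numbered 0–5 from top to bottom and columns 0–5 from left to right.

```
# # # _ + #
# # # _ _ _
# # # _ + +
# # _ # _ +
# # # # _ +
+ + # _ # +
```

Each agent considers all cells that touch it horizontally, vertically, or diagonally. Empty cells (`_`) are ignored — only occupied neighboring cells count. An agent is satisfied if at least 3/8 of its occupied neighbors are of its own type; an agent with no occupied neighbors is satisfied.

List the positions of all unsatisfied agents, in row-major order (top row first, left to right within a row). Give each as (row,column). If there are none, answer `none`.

(0,4), (0,5), (5,0), (5,1), (5,4)

(0,0)# 3/3 satisfied
(0,1)# 5/5 satisfied
(0,2)# 3/3 satisfied
(0,4)+ 0/1 not
(0,5)# 0/1 not
(1,0)# 5/5 satisfied
(1,1)# 8/8 satisfied
(1,2)# 5/5 satisfied
(2,0)# 5/5 satisfied
(2,1)# 7/7 satisfied
(2,2)# 5/5 satisfied
(2,4)+ 2/3 satisfied
(2,5)+ 2/2 satisfied
(3,0)# 5/5 satisfied
(3,1)# 7/7 satisfied
(3,3)# 3/4 satisfied
(3,5)+ 3/3 satisfied
(4,0)# 3/5 satisfied
(4,1)# 5/7 satisfied
(4,2)# 5/6 satisfied
(4,3)# 4/4 satisfied
(4,5)+ 2/3 satisfied
(5,0)+ 1/3 not
(5,1)+ 1/5 not
(5,2)# 3/4 satisfied
(5,4)# 1/3 not
(5,5)+ 1/2 satisfied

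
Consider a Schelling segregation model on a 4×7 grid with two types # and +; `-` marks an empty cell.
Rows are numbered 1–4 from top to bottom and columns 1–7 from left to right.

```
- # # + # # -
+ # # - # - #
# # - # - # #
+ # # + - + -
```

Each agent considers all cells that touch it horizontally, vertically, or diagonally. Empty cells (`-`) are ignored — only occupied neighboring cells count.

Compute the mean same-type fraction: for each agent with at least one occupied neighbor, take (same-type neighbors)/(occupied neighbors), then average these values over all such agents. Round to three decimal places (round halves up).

Row 1: (1,2)# 3/4 · (1,3)# 3/4 · (1,4)+ 0/4 · (1,5)# 2/3 · (1,6)# 3/3
Row 2: (2,1)+ 0/4 · (2,2)# 5/6 · (2,3)# 5/6 · (2,5)# 4/5 · (2,7)# 3/3
Row 3: (3,1)# 3/5 · (3,2)# 5/7 · (3,4)# 3/4 · (3,6)# 3/4 · (3,7)# 2/3
Row 4: (4,1)+ 0/3 · (4,2)# 3/4 · (4,3)# 3/4 · (4,4)+ 0/2 · (4,6)+ 0/2
Sum over 20 agents: 3/4 + 3/4 + 0/4 + 2/3 + 3/3 + 0/4 + 5/6 + 5/6 + 4/5 + 3/3 + 3/5 + 5/7 + 3/4 + 3/4 + 2/3 + 0/3 + 3/4 + 3/4 + 0/2 + 0/2 = 813/70; mean = 813/70 ÷ 20 = 813/1400 = 0.580714… → 0.581.

0.581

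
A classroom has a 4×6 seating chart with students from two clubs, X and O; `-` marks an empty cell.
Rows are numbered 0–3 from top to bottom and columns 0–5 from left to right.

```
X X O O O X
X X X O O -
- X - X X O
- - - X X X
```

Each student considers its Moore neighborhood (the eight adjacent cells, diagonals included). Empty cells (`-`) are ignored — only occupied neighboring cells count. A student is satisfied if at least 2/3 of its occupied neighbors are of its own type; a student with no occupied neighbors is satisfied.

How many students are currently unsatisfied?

7

Row 0: (0,0)X 3/3 satisfied · (0,1)X 4/5 satisfied · (0,2)O 2/5 not · (0,3)O 4/5 satisfied · (0,4)O 3/4 satisfied · (0,5)X 0/2 not
Row 1: (1,0)X 4/4 satisfied · (1,1)X 5/6 satisfied · (1,2)X 4/7 not · (1,3)O 4/7 not · (1,4)O 4/7 not
Row 2: (2,1)X 3/3 satisfied · (2,3)X 4/6 satisfied · (2,4)X 4/7 not · (2,5)O 1/4 not
Row 3: (3,3)X 3/3 satisfied · (3,4)X 4/5 satisfied · (3,5)X 2/3 satisfied
Unsatisfied: (0,2), (0,5), (1,2), (1,3), (1,4), (2,4), (2,5) — 7 in total.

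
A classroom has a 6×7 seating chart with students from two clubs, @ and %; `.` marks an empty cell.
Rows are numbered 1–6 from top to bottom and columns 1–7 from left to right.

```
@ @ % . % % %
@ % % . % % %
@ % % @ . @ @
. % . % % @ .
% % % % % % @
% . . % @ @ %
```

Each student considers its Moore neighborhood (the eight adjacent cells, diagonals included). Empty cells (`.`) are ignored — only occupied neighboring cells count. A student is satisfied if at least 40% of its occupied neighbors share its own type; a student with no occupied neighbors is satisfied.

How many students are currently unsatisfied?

5

(1,1)@ 2/3 satisfied
(1,2)@ 2/5 satisfied
(1,3)% 2/3 satisfied
(1,5)% 3/3 satisfied
(1,6)% 5/5 satisfied
(1,7)% 3/3 satisfied
(2,1)@ 3/5 satisfied
(2,2)% 4/8 satisfied
(2,3)% 4/6 satisfied
(2,5)% 3/5 satisfied
(2,6)% 5/7 satisfied
(2,7)% 3/5 satisfied
(3,1)@ 1/4 not
(3,2)% 4/6 satisfied
(3,3)% 5/6 satisfied
(3,4)@ 0/5 not
(3,6)@ 2/6 not
(3,7)@ 2/4 satisfied
(4,2)% 5/6 satisfied
(4,4)% 5/6 satisfied
(4,5)% 4/7 satisfied
(4,6)@ 3/6 satisfied
(5,1)% 3/3 satisfied
(5,2)% 4/4 satisfied
(5,3)% 5/5 satisfied
(5,4)% 5/6 satisfied
(5,5)% 5/8 satisfied
(5,6)% 3/7 satisfied
(5,7)@ 2/4 satisfied
(6,1)% 2/2 satisfied
(6,4)% 3/4 satisfied
(6,5)@ 1/5 not
(6,6)@ 2/5 satisfied
(6,7)% 1/3 not
Unsatisfied: (3,1), (3,4), (3,6), (6,5), (6,7) — 5 in total.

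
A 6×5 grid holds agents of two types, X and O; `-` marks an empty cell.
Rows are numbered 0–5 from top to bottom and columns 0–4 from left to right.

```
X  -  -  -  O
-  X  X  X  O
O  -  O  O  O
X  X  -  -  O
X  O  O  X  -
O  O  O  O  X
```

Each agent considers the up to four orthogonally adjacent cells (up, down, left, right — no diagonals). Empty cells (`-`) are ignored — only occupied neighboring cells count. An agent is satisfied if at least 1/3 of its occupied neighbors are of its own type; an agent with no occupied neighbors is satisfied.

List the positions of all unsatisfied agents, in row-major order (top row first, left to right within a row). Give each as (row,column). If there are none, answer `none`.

(2,0), (4,3), (5,4)

(0,0)X 0/0 ok
(0,4)O 1/1 ok
(1,1)X 1/1 ok
(1,2)X 2/3 ok
(1,3)X 1/3 ok
(1,4)O 2/3 ok
(2,0)O 0/1 unhappy
(2,2)O 1/2 ok
(2,3)O 2/3 ok
(2,4)O 3/3 ok
(3,0)X 2/3 ok
(3,1)X 1/2 ok
(3,4)O 1/1 ok
(4,0)X 1/3 ok
(4,1)O 2/4 ok
(4,2)O 2/3 ok
(4,3)X 0/2 unhappy
(5,0)O 1/2 ok
(5,1)O 3/3 ok
(5,2)O 3/3 ok
(5,3)O 1/3 ok
(5,4)X 0/1 unhappy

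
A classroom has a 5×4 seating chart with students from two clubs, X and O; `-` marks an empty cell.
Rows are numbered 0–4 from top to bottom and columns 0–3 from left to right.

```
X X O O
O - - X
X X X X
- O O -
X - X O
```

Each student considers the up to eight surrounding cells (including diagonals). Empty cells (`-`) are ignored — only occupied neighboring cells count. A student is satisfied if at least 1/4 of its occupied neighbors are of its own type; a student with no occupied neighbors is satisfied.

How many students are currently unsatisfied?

4

(0,0)X 1/2 ✓
(0,1)X 1/3 ✓
(0,2)O 1/3 ✓
(0,3)O 1/2 ✓
(1,0)O 0/4 ✗
(1,3)X 2/4 ✓
(2,0)X 1/3 ✓
(2,1)X 2/5 ✓
(2,2)X 3/5 ✓
(2,3)X 2/3 ✓
(3,1)O 1/6 ✗
(3,2)O 2/6 ✓
(4,0)X 0/1 ✗
(4,2)X 0/3 ✗
(4,3)O 1/2 ✓
Unsatisfied: (1,0), (3,1), (4,0), (4,2) — 4 in total.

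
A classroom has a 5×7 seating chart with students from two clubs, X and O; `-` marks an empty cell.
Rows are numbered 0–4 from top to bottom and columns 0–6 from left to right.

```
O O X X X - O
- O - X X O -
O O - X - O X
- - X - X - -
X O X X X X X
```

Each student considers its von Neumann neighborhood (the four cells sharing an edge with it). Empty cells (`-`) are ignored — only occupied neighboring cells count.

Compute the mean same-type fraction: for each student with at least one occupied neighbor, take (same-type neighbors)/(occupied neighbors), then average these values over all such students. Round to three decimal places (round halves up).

0.761

Row 0: (0,0)O 1/1 · (0,1)O 2/3 · (0,2)X 1/2 · (0,3)X 3/3 · (0,4)X 2/2 · (0,6)O — no occupied neighbors
Row 1: (1,1)O 2/2 · (1,3)X 3/3 · (1,4)X 2/3 · (1,5)O 1/2
Row 2: (2,0)O 1/1 · (2,1)O 2/2 · (2,3)X 1/1 · (2,5)O 1/2 · (2,6)X 0/1
Row 3: (3,2)X 1/1 · (3,4)X 1/1
Row 4: (4,0)X 0/1 · (4,1)O 0/2 · (4,2)X 2/3 · (4,3)X 2/2 · (4,4)X 3/3 · (4,5)X 2/2 · (4,6)X 1/1
Sum over 23 students: 1/1 + 2/3 + 1/2 + 3/3 + 2/2 + 2/2 + 3/3 + 2/3 + 1/2 + 1/1 + 2/2 + 1/1 + 1/2 + 0/1 + 1/1 + 1/1 + 0/1 + 0/2 + 2/3 + 2/2 + 3/3 + 2/2 + 1/1 = 35/2; mean = 35/2 ÷ 23 = 35/46 = 0.760869… → 0.761.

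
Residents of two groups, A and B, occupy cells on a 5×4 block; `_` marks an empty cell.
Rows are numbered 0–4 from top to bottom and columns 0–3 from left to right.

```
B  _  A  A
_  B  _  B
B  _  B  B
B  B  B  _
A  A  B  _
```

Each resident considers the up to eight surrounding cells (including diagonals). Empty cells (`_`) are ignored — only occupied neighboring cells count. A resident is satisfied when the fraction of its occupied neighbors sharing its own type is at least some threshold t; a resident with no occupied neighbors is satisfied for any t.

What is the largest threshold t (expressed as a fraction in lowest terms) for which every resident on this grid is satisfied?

1/5

(0,0)B 1/1
(0,2)A 1/3
(0,3)A 1/2
(1,1)B 3/4
(1,3)B 2/4
(2,0)B 3/3
(2,2)B 5/5
(2,3)B 3/3
(3,0)B 2/4
(3,1)B 5/7
(3,2)B 4/5
(4,0)A 1/3
(4,1)A 1/5
(4,2)B 2/3
The smallest same-type fraction is 1/5 at (4,1), which reduces to 1/5. Any threshold above that leaves this resident unsatisfied.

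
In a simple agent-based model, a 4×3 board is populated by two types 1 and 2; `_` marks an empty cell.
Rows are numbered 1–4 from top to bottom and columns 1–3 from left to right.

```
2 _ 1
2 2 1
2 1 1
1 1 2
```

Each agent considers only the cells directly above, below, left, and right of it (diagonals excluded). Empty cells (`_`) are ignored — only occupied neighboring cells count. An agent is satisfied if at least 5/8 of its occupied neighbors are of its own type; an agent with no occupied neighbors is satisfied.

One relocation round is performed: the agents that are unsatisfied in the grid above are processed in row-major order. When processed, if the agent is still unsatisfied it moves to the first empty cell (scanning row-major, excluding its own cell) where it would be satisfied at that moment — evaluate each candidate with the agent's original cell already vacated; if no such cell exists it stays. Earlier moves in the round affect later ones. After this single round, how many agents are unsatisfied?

3

Initially unsatisfied (in order): (2,2), (3,1), (3,2), (4,1), (4,3).
  (2,2): no empty cell satisfies it; stays.
  (3,1) → (1,2).
  (3,2): now satisfied by earlier moves; stays.
  (4,1): now satisfied by earlier moves; stays.
  (4,3): no empty cell satisfies it; stays.
Resulting grid:
2 2 1
2 2 1
_ 1 1
1 1 2
Unsatisfied now: (1,3), (2,2), (4,3).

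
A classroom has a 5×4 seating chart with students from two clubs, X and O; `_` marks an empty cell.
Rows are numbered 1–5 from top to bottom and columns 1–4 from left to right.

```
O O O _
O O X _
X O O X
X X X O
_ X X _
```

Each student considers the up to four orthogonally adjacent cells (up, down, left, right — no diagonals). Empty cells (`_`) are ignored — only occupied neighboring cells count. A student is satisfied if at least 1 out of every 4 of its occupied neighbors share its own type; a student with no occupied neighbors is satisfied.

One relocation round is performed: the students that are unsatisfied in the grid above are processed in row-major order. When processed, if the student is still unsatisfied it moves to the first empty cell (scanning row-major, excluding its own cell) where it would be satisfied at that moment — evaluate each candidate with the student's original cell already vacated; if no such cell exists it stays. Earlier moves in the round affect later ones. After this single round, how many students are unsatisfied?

0

Initially unsatisfied (in order): (2,3), (3,4), (4,4).
  (2,3) → (2,4).
  (3,4): now satisfied by earlier moves; stays.
  (4,4) → (1,4).
Resulting grid:
O O O O
O O _ X
X O O X
X X X _
_ X X _
All satisfied now.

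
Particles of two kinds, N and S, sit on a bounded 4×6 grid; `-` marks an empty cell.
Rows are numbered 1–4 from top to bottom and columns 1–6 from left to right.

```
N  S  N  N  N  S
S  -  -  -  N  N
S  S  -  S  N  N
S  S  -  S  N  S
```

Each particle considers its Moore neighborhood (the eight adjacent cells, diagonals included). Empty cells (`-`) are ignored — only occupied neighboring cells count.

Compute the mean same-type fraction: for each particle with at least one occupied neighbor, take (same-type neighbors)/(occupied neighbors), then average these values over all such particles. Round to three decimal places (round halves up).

Row 1: (1,1)N 0/2 · (1,2)S 1/3 · (1,3)N 1/2 · (1,4)N 3/3 · (1,5)N 3/4 · (1,6)S 0/3
Row 2: (2,1)S 3/4 · (2,5)N 5/7 · (2,6)N 4/5
Row 3: (3,1)S 4/4 · (3,2)S 4/4 · (3,4)S 1/4 · (3,5)N 4/7 · (3,6)N 4/5
Row 4: (4,1)S 3/3 · (4,2)S 3/3 · (4,4)S 1/3 · (4,5)N 2/5 · (4,6)S 0/3
Sum over 19 particles: 0/2 + 1/3 + 1/2 + 3/3 + 3/4 + 0/3 + 3/4 + 5/7 + 4/5 + 4/4 + 4/4 + 1/4 + 4/7 + 4/5 + 3/3 + 3/3 + 1/3 + 2/5 + 0/3 = 941/84; mean = 941/84 ÷ 19 = 941/1596 = 0.589598… → 0.590.

0.590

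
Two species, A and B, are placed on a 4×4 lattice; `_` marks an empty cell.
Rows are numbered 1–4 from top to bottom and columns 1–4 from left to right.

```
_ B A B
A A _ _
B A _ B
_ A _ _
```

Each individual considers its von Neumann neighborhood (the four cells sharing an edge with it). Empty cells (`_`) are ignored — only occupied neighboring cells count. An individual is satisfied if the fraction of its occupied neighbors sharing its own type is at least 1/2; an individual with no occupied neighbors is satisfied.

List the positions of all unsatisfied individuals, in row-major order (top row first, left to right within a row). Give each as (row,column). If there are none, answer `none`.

(1,2), (1,3), (1,4), (3,1)

(1,2)B 0/2 ✗
(1,3)A 0/2 ✗
(1,4)B 0/1 ✗
(2,1)A 1/2 ✓
(2,2)A 2/3 ✓
(3,1)B 0/2 ✗
(3,2)A 2/3 ✓
(3,4)B 0/0 ✓
(4,2)A 1/1 ✓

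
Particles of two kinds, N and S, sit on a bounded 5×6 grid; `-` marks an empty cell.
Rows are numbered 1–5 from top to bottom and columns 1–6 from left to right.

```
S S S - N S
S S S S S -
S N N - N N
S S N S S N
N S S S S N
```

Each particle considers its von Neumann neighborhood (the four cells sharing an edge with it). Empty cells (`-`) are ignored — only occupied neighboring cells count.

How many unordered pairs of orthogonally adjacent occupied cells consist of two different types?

15

Scan each occupied cell's neighbors to the right and below so each pair is counted once.
From row 1: 2 unlike of 7 pairs (running 2/7).
From row 2: 3 unlike of 8 pairs (running 5/15).
From row 3: 3 unlike of 8 pairs (running 8/23).
From row 4: 5 unlike of 11 pairs (running 13/34).
From row 5: 2 unlike of 5 pairs (running 15/39).
Total adjacent occupied pairs: 39; unlike-type pairs: 15.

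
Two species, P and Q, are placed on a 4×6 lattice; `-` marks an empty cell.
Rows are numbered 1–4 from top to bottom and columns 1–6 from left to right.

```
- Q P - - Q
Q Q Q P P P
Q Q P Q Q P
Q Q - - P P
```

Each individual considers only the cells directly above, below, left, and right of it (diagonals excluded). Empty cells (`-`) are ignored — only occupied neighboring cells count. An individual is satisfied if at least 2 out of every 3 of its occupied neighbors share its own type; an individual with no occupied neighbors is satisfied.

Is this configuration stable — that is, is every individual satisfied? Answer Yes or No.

(1,2)Q 1/2 not
(1,3)P 0/2 not
(1,6)Q 0/1 not
(2,1)Q 2/2 satisfied
(2,2)Q 4/4 satisfied
(2,3)Q 1/4 not
(2,4)P 1/3 not
(2,5)P 2/3 satisfied
(2,6)P 2/3 satisfied
(3,1)Q 3/3 satisfied
(3,2)Q 3/4 satisfied
(3,3)P 0/3 not
(3,4)Q 1/3 not
(3,5)Q 1/4 not
(3,6)P 2/3 satisfied
(4,1)Q 2/2 satisfied
(4,2)Q 2/2 satisfied
(4,5)P 1/2 not
(4,6)P 2/2 satisfied
For instance (1,2) has only 1/2 same-type neighbors, below 2/3.

No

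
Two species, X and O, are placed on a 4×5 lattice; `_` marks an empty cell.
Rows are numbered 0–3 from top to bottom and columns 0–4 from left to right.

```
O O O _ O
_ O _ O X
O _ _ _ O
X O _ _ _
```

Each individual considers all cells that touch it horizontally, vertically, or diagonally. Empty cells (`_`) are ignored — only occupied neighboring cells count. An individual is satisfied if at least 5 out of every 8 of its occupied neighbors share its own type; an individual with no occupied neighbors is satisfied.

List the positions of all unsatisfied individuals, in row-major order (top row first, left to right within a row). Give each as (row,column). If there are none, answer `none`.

(0,0)O 2/2 ✓
(0,1)O 3/3 ✓
(0,2)O 3/3 ✓
(0,4)O 1/2 ✗
(1,1)O 4/4 ✓
(1,3)O 3/4 ✓
(1,4)X 0/3 ✗
(2,0)O 2/3 ✓
(2,4)O 1/2 ✗
(3,0)X 0/2 ✗
(3,1)O 1/2 ✗

(0,4), (1,4), (2,4), (3,0), (3,1)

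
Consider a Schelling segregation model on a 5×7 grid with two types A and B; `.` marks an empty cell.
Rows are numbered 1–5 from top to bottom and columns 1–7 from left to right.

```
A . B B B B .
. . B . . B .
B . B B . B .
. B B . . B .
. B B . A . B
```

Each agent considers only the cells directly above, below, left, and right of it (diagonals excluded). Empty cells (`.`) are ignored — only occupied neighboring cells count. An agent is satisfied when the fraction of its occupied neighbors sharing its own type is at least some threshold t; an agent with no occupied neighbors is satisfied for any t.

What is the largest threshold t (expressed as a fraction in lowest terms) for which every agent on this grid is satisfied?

Row 1: (1,1)A — no occupied neighbors · (1,3)B 2/2 · (1,4)B 2/2 · (1,5)B 2/2 · (1,6)B 2/2
Row 2: (2,3)B 2/2 · (2,6)B 2/2
Row 3: (3,1)B — no occupied neighbors · (3,3)B 3/3 · (3,4)B 1/1 · (3,6)B 2/2
Row 4: (4,2)B 2/2 · (4,3)B 3/3 · (4,6)B 1/1
Row 5: (5,2)B 2/2 · (5,3)B 2/2 · (5,5)A — no occupied neighbors · (5,7)B — no occupied neighbors
The smallest same-type fraction is 2/2 at (1,3), which reduces to 1/1. Any threshold above that leaves this agent unsatisfied.

1/1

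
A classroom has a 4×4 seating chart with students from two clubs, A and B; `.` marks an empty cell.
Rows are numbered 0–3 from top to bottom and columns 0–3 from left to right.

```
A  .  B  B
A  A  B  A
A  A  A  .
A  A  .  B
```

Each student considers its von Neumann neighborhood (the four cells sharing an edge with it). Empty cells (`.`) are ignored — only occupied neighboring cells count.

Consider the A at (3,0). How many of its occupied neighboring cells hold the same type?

Occupied neighbors of (3,0): (2,0)=A, (3,1)=A.
Same type (A): 2 of 2.

2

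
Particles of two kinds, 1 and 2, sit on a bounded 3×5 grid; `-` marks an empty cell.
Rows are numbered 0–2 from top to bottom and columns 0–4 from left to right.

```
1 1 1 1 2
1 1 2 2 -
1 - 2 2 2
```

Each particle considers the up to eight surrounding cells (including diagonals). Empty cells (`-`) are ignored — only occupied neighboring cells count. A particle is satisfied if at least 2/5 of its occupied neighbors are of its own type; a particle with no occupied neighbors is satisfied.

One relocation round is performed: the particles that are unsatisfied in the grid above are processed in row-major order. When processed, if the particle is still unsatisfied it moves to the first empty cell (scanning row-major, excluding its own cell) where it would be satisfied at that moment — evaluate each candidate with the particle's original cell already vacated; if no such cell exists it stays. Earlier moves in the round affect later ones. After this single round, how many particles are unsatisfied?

Initially unsatisfied (in order): (0,3).
  (0,3) → (2,1).
Resulting grid:
1 1 1 - 2
1 1 2 2 -
1 1 2 2 2
All satisfied now.

0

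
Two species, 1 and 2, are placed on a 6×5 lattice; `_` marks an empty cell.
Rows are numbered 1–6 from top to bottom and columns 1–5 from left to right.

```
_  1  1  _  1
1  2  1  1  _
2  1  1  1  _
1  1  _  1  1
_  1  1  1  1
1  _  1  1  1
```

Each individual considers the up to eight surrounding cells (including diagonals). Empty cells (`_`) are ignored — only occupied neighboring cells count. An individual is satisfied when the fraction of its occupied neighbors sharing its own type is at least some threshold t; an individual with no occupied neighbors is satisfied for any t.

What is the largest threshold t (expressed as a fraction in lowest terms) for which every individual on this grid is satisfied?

(1,2)1 3/4
(1,3)1 3/4
(1,5)1 1/1
(2,1)1 2/4
(2,2)2 1/7
(2,3)1 6/7
(2,4)1 5/5
(3,1)2 1/5
(3,2)1 5/7
(3,3)1 6/7
(3,4)1 5/5
(4,1)1 3/4
(4,2)1 5/6
(4,4)1 6/6
(4,5)1 4/4
(5,2)1 5/5
(5,3)1 6/6
(5,4)1 7/7
(5,5)1 5/5
(6,1)1 1/1
(6,3)1 4/4
(6,4)1 5/5
(6,5)1 3/3
The smallest same-type fraction is 1/7 at (2,2), which reduces to 1/7. Any threshold above that leaves this individual unsatisfied.

1/7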